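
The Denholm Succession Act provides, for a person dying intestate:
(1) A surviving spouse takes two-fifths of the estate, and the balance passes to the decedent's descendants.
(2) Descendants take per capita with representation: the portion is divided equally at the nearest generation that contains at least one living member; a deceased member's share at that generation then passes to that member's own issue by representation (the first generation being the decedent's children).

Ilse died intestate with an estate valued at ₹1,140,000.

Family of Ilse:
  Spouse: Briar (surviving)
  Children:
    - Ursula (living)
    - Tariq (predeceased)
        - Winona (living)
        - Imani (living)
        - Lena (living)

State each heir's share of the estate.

Briar takes two-fifths of ₹1,140,000 = ₹456,000. The remaining ₹684,000 passes to the descendants.
The descendants' portion (₹684,000) is divided into 2 shares of ₹342,000: Ursula takes ₹342,000; Tariq's ₹342,000 share passes to Tariq's issue.
Tariq's share (₹342,000) is divided into 3 shares of ₹114,000: Winona, Imani, and Lena each take ₹114,000.

Briar: ₹456,000; Ursula: ₹342,000; Winona: ₹114,000; Imani: ₹114,000; Lena: ₹114,000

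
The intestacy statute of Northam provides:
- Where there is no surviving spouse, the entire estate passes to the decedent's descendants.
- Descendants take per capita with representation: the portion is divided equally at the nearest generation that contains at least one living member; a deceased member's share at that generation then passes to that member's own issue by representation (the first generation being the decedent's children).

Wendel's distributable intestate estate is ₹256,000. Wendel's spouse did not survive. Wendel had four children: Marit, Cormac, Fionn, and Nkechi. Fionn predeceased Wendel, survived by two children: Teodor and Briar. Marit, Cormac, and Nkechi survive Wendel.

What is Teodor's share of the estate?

Teodor receives ₹32,000.

The entire ₹256,000 passes to the descendants.
That amount (₹256,000) is divided into 4 shares of ₹64,000: Marit, Cormac, and Nkechi each take ₹64,000; Fionn's ₹64,000 share passes to Fionn's issue.
Fionn's share (₹64,000) is divided into 2 shares of ₹32,000: Teodor and Briar each take ₹32,000.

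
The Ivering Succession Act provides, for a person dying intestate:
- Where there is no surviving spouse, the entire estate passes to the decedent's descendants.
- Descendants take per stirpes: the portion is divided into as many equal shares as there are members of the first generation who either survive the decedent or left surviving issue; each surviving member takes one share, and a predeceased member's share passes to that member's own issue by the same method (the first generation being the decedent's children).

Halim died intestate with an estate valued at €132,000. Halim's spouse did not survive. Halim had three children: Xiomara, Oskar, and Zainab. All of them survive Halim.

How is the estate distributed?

Xiomara: €44,000; Oskar: €44,000; Zainab: €44,000

The entire €132,000 passes to the descendants.
That amount (€132,000) is divided into 3 shares of €44,000: Xiomara, Oskar, and Zainab each take €44,000.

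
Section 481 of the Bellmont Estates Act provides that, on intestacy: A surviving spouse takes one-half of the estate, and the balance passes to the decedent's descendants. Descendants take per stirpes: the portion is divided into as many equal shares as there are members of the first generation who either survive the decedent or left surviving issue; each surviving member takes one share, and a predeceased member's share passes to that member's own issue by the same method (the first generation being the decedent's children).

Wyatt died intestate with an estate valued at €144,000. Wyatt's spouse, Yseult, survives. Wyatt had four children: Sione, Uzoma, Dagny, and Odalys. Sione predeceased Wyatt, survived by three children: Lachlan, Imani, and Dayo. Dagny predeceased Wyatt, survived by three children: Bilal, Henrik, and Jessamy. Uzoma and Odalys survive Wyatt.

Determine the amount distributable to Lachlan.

Lachlan receives €6,000.

Yseult takes one-half of €144,000 = €72,000. The remaining €72,000 passes to the descendants.
The descendants' portion (€72,000) is divided into 4 shares of €18,000: Uzoma and Odalys each take €18,000; Sione's €18,000 share passes to Sione's issue; Dagny's €18,000 share passes to Dagny's issue.
Sione's share (€18,000) is divided into 3 shares of €6,000: Lachlan, Imani, and Dayo each take €6,000.
Dagny's share (€18,000) is divided into 3 shares of €6,000: Bilal, Henrik, and Jessamy each take €6,000.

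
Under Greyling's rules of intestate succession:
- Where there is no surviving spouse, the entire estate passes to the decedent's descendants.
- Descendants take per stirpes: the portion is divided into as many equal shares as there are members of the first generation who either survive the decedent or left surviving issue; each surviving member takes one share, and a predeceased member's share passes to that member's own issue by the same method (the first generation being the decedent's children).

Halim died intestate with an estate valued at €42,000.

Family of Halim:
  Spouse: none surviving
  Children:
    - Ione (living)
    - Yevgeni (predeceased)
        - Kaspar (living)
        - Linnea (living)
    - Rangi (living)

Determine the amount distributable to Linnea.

The entire €42,000 passes to the descendants.
That amount (€42,000) is divided into 3 shares of €14,000: Ione and Rangi each take €14,000; Yevgeni's €14,000 share passes to Yevgeni's issue.
Yevgeni's share (€14,000) is divided into 2 shares of €7,000: Kaspar and Linnea each take €7,000.

Linnea receives €7,000.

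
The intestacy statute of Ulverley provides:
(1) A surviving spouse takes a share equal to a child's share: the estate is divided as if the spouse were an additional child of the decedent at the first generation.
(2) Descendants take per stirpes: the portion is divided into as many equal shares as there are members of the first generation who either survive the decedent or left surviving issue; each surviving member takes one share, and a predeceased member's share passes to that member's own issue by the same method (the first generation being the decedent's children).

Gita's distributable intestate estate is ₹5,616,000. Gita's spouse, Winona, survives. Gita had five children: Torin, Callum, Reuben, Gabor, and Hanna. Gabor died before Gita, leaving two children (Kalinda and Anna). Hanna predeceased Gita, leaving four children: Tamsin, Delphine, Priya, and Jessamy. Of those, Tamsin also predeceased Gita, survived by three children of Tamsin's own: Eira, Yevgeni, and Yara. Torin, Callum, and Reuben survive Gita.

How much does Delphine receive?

Delphine receives ₹234,000.

The spouse counts as an additional share at the children's level, so there are 6 primary shares of ₹936,000. Winona takes one such share (₹936,000).
The children's combined portion (₹4,680,000) is divided into 5 shares of ₹936,000: Torin, Callum, and Reuben each take ₹936,000; Gabor's ₹936,000 share passes to Gabor's issue; Hanna's ₹936,000 share passes to Hanna's issue.
Gabor's share (₹936,000) is divided into 2 shares of ₹468,000: Kalinda and Anna each take ₹468,000.
Hanna's share (₹936,000) is divided into 4 shares of ₹234,000: Delphine, Priya, and Jessamy each take ₹234,000; Tamsin's ₹234,000 share passes to Tamsin's issue.
Tamsin's share (₹234,000) is divided into 3 shares of ₹78,000: Eira, Yevgeni, and Yara each take ₹78,000.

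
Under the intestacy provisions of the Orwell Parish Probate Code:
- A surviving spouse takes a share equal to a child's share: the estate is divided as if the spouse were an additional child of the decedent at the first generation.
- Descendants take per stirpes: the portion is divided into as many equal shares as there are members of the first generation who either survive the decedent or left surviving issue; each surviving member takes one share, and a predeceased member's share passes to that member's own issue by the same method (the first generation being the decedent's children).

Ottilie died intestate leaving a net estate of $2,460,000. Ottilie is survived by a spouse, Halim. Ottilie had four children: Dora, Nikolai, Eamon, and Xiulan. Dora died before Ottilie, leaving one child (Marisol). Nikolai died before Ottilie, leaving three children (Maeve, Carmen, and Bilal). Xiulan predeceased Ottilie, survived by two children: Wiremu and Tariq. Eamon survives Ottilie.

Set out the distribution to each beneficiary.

Halim: $492,000; Marisol: $492,000; Maeve: $164,000; Carmen: $164,000; Bilal: $164,000; Eamon: $492,000; Wiremu: $246,000; Tariq: $246,000

The spouse counts as an additional share at the children's level, so there are 5 primary shares of $492,000. Halim takes one such share ($492,000).
The children's combined portion ($1,968,000) is divided into 4 shares of $492,000: Eamon takes $492,000; Dora's $492,000 share passes to Dora's issue; Nikolai's $492,000 share passes to Nikolai's issue; Xiulan's $492,000 share passes to Xiulan's issue.
Dora's share ($492,000) passes entirely to Marisol.
Nikolai's share ($492,000) is divided into 3 shares of $164,000: Maeve, Carmen, and Bilal each take $164,000.
Xiulan's share ($492,000) is divided into 2 shares of $246,000: Wiremu and Tariq each take $246,000.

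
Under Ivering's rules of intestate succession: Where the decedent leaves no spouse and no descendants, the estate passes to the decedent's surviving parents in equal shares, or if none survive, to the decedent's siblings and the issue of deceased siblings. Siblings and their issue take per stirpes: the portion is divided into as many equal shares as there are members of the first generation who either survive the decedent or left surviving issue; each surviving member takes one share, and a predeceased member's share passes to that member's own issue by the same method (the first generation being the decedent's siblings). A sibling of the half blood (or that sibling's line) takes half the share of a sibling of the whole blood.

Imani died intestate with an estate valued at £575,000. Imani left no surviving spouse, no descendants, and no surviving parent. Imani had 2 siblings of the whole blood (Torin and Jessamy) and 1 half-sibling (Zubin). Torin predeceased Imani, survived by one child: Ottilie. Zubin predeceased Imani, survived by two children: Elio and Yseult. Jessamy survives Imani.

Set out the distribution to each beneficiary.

The entire £575,000 passes to the siblings and their issue.
Counting each half-blood sibling's line as half a unit, there are 5/2 units in £575,000, so one unit is £230,000. Whole-blood lines (Torin and Jessamy) take £230,000 each; half-blood lines (Zubin) take £115,000 each.
Torin's share (£230,000) passes entirely to Ottilie.
Zubin's share (£115,000) is divided into 2 shares of £57,500: Elio and Yseult each take £57,500.

Ottilie: £230,000; Elio: £57,500; Yseult: £57,500; Jessamy: £230,000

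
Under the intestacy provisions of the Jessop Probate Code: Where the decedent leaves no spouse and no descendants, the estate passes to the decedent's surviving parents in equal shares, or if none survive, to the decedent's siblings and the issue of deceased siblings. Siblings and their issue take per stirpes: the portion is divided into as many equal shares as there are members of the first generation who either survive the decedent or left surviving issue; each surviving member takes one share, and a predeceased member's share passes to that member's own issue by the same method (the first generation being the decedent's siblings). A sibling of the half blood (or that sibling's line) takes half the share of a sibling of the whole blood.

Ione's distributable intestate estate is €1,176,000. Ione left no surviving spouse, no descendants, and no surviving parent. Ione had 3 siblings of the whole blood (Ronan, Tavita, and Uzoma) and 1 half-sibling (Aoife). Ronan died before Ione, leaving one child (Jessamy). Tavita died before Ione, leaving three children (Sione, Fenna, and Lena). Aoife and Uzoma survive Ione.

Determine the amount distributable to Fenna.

Fenna receives €112,000.

The entire €1,176,000 passes to the siblings and their issue.
Counting each half-blood sibling's line as half a unit, there are 7/2 units in €1,176,000, so one unit is €336,000. Whole-blood lines (Ronan, Tavita, and Uzoma) take €336,000 each; half-blood lines (Aoife) take €168,000 each.
Ronan's share (€336,000) passes entirely to Jessamy.
Tavita's share (€336,000) is divided into 3 shares of €112,000: Sione, Fenna, and Lena each take €112,000.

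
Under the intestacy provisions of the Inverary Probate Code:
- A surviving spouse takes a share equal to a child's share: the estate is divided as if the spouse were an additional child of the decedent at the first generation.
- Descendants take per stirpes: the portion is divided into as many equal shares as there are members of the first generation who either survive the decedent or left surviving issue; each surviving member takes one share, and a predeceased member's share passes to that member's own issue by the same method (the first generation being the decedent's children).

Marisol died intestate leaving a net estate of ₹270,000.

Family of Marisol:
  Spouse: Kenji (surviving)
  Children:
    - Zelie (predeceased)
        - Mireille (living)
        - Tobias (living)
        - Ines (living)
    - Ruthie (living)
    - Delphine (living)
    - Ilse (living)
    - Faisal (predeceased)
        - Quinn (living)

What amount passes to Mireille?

The spouse counts as an additional share at the children's level, so there are 6 primary shares of ₹45,000. Kenji takes one such share (₹45,000).
The children's combined portion (₹225,000) is divided into 5 shares of ₹45,000: Ruthie, Delphine, and Ilse each take ₹45,000; Zelie's ₹45,000 share passes to Zelie's issue; Faisal's ₹45,000 share passes to Faisal's issue.
Zelie's share (₹45,000) is divided into 3 shares of ₹15,000: Mireille, Tobias, and Ines each take ₹15,000.
Faisal's share (₹45,000) passes entirely to Quinn.

Mireille receives ₹15,000.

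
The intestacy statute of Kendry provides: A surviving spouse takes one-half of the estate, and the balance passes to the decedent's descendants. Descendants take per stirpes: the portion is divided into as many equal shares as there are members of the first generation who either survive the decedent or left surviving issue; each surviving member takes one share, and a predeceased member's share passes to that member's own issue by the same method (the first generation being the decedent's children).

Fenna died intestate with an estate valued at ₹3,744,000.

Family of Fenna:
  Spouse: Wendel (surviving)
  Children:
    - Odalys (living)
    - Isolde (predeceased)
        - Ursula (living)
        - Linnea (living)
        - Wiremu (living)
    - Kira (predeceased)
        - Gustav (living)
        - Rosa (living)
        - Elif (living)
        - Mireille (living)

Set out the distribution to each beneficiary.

Wendel takes one-half of ₹3,744,000 = ₹1,872,000. The remaining ₹1,872,000 passes to the descendants.
The descendants' portion (₹1,872,000) is divided into 3 shares of ₹624,000: Odalys takes ₹624,000; Isolde's ₹624,000 share passes to Isolde's issue; Kira's ₹624,000 share passes to Kira's issue.
Isolde's share (₹624,000) is divided into 3 shares of ₹208,000: Ursula, Linnea, and Wiremu each take ₹208,000.
Kira's share (₹624,000) is divided into 4 shares of ₹156,000: Gustav, Rosa, Elif, and Mireille each take ₹156,000.

Wendel: ₹1,872,000; Odalys: ₹624,000; Ursula: ₹208,000; Linnea: ₹208,000; Wiremu: ₹208,000; Gustav: ₹156,000; Rosa: ₹156,000; Elif: ₹156,000; Mireille: ₹156,000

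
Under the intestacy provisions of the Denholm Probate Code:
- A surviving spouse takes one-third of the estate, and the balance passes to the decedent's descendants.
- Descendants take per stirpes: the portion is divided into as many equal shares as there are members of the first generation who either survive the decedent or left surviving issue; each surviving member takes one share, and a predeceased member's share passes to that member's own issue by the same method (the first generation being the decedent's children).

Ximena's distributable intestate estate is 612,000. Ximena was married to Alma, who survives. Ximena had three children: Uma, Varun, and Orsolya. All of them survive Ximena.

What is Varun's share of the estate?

Alma takes one-third of 612,000 = 204,000. The remaining 408,000 passes to the descendants.
The descendants' portion (408,000) is divided into 3 shares of 136,000: Uma, Varun, and Orsolya each take 136,000.

Varun receives 136,000.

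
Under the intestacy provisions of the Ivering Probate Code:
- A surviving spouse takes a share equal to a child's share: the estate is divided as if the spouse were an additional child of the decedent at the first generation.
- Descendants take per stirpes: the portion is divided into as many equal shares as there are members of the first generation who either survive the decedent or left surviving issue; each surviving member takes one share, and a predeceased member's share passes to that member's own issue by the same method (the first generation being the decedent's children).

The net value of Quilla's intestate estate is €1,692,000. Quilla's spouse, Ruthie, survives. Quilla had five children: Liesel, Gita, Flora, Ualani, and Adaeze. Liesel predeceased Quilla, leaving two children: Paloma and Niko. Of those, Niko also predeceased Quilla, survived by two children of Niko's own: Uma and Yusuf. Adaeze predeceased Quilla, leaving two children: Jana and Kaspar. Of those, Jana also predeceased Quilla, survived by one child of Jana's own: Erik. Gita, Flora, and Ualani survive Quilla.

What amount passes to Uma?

Uma receives €70,500.

The spouse counts as an additional share at the children's level, so there are 6 primary shares of €282,000. Ruthie takes one such share (€282,000).
The children's combined portion (€1,410,000) is divided into 5 shares of €282,000: Gita, Flora, and Ualani each take €282,000; Liesel's €282,000 share passes to Liesel's issue; Adaeze's €282,000 share passes to Adaeze's issue.
Liesel's share (€282,000) is divided into 2 shares of €141,000: Paloma takes €141,000; Niko's €141,000 share passes to Niko's issue.
Niko's share (€141,000) is divided into 2 shares of €70,500: Uma and Yusuf each take €70,500.
Adaeze's share (€282,000) is divided into 2 shares of €141,000: Kaspar takes €141,000; Jana's €141,000 share passes to Jana's issue.
Jana's share (€141,000) passes entirely to Erik.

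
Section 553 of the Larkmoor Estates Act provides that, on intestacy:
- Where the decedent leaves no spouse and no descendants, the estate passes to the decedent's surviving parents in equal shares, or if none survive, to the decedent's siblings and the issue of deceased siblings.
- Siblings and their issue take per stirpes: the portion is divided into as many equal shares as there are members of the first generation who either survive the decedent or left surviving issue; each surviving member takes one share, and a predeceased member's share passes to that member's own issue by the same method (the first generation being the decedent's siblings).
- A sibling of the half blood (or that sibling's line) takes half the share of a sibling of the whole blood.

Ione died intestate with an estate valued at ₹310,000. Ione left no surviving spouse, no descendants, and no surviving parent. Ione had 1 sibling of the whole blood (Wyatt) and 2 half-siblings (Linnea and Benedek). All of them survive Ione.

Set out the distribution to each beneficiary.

Wyatt: ₹155,000; Linnea: ₹77,500; Benedek: ₹77,500

The entire ₹310,000 passes to the siblings and their issue.
Counting each half-blood sibling's line as half a unit, there are 2 units in ₹310,000, so one unit is ₹155,000. Whole-blood lines (Wyatt) take ₹155,000 each; half-blood lines (Linnea and Benedek) take ₹77,500 each.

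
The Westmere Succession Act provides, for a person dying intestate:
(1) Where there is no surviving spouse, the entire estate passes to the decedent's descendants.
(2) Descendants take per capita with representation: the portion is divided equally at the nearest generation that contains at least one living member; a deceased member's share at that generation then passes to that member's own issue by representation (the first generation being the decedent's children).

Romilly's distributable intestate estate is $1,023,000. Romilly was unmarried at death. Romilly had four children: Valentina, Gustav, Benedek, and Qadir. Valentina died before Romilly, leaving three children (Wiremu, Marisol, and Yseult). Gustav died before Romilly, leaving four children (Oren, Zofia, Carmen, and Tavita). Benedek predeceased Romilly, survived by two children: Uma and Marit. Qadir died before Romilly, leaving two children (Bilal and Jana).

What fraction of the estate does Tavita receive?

Tavita receives 1/11 of the estate.

The entire $1,023,000 passes to the descendants.
No child survives, so the initial division is made at the grandchildren's generation.
That amount ($1,023,000) is divided into 11 shares of $93,000: Wiremu, Marisol, Yseult, Oren, Zofia, Carmen, Tavita, Uma, Marit, Bilal, and Jana each take $93,000.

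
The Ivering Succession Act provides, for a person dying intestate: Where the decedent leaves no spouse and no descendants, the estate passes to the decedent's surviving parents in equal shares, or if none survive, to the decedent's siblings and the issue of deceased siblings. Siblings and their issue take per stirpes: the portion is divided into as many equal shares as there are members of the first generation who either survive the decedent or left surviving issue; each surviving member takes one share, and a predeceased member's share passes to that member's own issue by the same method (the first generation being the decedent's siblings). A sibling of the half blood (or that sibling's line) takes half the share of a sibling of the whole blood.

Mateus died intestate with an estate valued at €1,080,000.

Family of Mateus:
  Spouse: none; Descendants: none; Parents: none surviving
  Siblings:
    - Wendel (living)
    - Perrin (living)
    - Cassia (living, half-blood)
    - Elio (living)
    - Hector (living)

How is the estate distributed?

The entire €1,080,000 passes to the siblings and their issue.
Counting each half-blood sibling's line as half a unit, there are 9/2 units in €1,080,000, so one unit is €240,000. Whole-blood lines (Wendel, Perrin, Elio, and Hector) take €240,000 each; half-blood lines (Cassia) take €120,000 each.

Wendel: €240,000; Perrin: €240,000; Cassia: €120,000; Elio: €240,000; Hector: €240,000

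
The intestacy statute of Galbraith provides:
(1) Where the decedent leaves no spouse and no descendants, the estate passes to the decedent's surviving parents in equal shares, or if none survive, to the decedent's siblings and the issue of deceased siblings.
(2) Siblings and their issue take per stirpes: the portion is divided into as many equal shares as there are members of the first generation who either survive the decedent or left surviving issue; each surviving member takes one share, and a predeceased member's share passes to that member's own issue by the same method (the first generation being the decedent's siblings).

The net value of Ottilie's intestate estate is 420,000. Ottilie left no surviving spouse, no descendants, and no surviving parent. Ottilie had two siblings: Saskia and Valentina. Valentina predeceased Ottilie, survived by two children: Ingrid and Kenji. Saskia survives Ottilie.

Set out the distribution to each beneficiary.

Saskia: 210,000; Ingrid: 105,000; Kenji: 105,000

The entire 420,000 passes to the siblings and their issue.
That amount (420,000) is divided into 2 shares of 210,000: Saskia takes 210,000; Valentina's 210,000 share passes to Valentina's issue.
Valentina's share (210,000) is divided into 2 shares of 105,000: Ingrid and Kenji each take 105,000.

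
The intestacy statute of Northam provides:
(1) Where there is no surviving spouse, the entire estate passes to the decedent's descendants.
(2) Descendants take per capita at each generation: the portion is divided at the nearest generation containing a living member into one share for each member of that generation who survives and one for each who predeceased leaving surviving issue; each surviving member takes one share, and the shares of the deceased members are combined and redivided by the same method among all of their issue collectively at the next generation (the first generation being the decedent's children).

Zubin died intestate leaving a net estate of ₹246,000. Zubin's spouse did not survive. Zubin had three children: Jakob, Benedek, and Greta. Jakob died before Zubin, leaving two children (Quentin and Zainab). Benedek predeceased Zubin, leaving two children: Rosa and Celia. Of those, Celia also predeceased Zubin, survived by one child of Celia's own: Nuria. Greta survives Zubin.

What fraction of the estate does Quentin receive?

The entire ₹246,000 passes to the descendants.
That amount (₹246,000) is divided at the children's generation into 3 shares of ₹82,000. Greta takes ₹82,000. The 2 shares of the deceased (Jakob and Benedek) are combined into a pool of ₹164,000.
That pool (₹164,000) is divided at the grandchildren's generation into 4 shares of ₹41,000. Quentin, Zainab, and Rosa each take ₹41,000. The remaining share for the deceased Celia (₹41,000) is carried to the next generation.
That pool (₹41,000) passes entirely to Nuria, the sole taker at the great-grandchildren's generation.

Quentin receives 1/6 of the estate.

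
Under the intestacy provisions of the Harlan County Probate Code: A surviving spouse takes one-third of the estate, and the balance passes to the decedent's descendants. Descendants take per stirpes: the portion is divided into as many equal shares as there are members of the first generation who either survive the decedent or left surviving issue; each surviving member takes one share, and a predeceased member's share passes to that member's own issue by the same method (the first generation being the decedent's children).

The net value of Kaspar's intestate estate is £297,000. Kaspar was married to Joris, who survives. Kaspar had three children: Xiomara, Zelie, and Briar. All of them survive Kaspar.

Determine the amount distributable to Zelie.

Joris takes one-third of £297,000 = £99,000. The remaining £198,000 passes to the descendants.
The descendants' portion (£198,000) is divided into 3 shares of £66,000: Xiomara, Zelie, and Briar each take £66,000.

Zelie receives £66,000.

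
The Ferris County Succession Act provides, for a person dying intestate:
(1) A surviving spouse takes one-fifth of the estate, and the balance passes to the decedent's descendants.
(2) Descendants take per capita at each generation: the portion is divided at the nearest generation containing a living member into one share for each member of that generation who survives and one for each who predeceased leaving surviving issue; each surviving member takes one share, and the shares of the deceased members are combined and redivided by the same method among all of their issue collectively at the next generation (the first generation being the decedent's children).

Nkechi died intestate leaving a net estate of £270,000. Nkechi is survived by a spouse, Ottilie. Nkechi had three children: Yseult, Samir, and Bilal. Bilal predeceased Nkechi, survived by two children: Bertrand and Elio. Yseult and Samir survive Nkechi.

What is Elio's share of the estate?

Elio receives £36,000.

Ottilie takes one-fifth of £270,000 = £54,000. The remaining £216,000 passes to the descendants.
The descendants' portion (£216,000) is divided at the children's generation into 3 shares of £72,000. Yseult and Samir each take £72,000. The remaining share for the deceased Bilal (£72,000) is carried to the next generation.
That pool (£72,000) is divided at the grandchildren's generation equally among Bertrand and Elio: £36,000 each.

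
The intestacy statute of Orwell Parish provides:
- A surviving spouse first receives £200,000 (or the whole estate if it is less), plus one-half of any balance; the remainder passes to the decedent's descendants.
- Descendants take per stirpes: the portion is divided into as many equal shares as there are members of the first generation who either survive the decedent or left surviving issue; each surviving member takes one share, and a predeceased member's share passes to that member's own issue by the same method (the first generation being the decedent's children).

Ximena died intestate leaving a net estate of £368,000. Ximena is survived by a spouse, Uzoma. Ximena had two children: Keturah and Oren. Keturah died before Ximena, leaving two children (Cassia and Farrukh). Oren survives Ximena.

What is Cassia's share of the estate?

Uzoma first takes £200,000, leaving a balance of £168,000. Uzoma then takes one-half of the balance (£84,000), for a total of £284,000. The remaining £84,000 passes to the descendants.
The descendants' portion (£84,000) is divided into 2 shares of £42,000: Oren takes £42,000; Keturah's £42,000 share passes to Keturah's issue.
Keturah's share (£42,000) is divided into 2 shares of £21,000: Cassia and Farrukh each take £21,000.

Cassia receives £21,000.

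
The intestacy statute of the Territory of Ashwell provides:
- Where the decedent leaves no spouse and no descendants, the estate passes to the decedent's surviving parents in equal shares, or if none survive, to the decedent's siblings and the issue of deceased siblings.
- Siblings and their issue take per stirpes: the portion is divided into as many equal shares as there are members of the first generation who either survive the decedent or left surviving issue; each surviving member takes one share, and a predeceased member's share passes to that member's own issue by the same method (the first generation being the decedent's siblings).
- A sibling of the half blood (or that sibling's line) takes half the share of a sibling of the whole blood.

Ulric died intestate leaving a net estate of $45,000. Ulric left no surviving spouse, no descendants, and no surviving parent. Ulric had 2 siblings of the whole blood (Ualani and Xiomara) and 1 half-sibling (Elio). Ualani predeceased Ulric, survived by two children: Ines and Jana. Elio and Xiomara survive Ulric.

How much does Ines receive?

The entire $45,000 passes to the siblings and their issue.
Counting each half-blood sibling's line as half a unit, there are 5/2 units in $45,000, so one unit is $18,000. Whole-blood lines (Ualani and Xiomara) take $18,000 each; half-blood lines (Elio) take $9,000 each.
Ualani's share ($18,000) is divided into 2 shares of $9,000: Ines and Jana each take $9,000.

Ines receives $9,000.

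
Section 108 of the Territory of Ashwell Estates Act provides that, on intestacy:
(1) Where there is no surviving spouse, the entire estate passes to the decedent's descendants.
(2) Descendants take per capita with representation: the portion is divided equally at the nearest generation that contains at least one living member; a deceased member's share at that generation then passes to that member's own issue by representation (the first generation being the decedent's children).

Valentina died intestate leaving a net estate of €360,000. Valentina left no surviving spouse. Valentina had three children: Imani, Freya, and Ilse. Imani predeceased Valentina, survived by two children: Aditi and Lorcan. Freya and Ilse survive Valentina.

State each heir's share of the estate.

Aditi: €60,000; Lorcan: €60,000; Freya: €120,000; Ilse: €120,000

The entire €360,000 passes to the descendants.
That amount (€360,000) is divided into 3 shares of €120,000: Freya and Ilse each take €120,000; Imani's €120,000 share passes to Imani's issue.
Imani's share (€120,000) is divided into 2 shares of €60,000: Aditi and Lorcan each take €60,000.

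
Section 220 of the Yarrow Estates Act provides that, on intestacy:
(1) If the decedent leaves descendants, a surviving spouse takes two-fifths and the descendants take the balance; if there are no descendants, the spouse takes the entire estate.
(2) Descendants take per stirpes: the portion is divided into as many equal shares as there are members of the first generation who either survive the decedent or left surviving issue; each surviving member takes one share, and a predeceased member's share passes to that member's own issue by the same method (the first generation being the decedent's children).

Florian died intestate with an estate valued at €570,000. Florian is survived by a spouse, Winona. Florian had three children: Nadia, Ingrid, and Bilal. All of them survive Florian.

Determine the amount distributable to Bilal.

Bilal receives €114,000.

Winona takes two-fifths of €570,000 = €228,000. The remaining €342,000 passes to the descendants.
The descendants' portion (€342,000) is divided into 3 shares of €114,000: Nadia, Ingrid, and Bilal each take €114,000.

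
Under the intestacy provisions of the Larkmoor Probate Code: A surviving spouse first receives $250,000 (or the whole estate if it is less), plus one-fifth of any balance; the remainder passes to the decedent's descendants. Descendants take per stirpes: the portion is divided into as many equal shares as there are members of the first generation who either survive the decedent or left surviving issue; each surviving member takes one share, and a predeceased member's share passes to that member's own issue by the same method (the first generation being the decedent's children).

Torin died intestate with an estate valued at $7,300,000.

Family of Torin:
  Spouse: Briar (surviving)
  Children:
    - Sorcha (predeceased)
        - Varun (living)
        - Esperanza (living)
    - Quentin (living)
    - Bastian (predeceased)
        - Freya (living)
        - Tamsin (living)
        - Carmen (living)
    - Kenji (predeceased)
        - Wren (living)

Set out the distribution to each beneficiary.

Briar first takes $250,000, leaving a balance of $7,050,000. Briar then takes one-fifth of the balance ($1,410,000), for a total of $1,660,000. The remaining $5,640,000 passes to the descendants.
The descendants' portion ($5,640,000) is divided into 4 shares of $1,410,000: Quentin takes $1,410,000; Sorcha's $1,410,000 share passes to Sorcha's issue; Bastian's $1,410,000 share passes to Bastian's issue; Kenji's $1,410,000 share passes to Kenji's issue.
Sorcha's share ($1,410,000) is divided into 2 shares of $705,000: Varun and Esperanza each take $705,000.
Bastian's share ($1,410,000) is divided into 3 shares of $470,000: Freya, Tamsin, and Carmen each take $470,000.
Kenji's share ($1,410,000) passes entirely to Wren.

Briar: $1,660,000; Varun: $705,000; Esperanza: $705,000; Quentin: $1,410,000; Freya: $470,000; Tamsin: $470,000; Carmen: $470,000; Wren: $1,410,000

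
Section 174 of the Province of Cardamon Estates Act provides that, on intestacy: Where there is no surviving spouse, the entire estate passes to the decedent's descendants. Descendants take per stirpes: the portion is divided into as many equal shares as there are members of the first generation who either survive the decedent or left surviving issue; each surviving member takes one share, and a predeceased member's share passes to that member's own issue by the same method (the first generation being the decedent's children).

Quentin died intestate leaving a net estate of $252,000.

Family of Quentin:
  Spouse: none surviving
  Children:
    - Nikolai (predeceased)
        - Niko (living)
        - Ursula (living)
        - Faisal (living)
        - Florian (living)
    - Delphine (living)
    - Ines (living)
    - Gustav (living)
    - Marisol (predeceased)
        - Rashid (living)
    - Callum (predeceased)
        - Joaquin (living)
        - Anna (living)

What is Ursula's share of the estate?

Ursula receives $10,500.

The entire $252,000 passes to the descendants.
That amount ($252,000) is divided into 6 shares of $42,000: Delphine, Ines, and Gustav each take $42,000; Nikolai's $42,000 share passes to Nikolai's issue; Marisol's $42,000 share passes to Marisol's issue; Callum's $42,000 share passes to Callum's issue.
Nikolai's share ($42,000) is divided into 4 shares of $10,500: Niko, Ursula, Faisal, and Florian each take $10,500.
Marisol's share ($42,000) passes entirely to Rashid.
Callum's share ($42,000) is divided into 2 shares of $21,000: Joaquin and Anna each take $21,000.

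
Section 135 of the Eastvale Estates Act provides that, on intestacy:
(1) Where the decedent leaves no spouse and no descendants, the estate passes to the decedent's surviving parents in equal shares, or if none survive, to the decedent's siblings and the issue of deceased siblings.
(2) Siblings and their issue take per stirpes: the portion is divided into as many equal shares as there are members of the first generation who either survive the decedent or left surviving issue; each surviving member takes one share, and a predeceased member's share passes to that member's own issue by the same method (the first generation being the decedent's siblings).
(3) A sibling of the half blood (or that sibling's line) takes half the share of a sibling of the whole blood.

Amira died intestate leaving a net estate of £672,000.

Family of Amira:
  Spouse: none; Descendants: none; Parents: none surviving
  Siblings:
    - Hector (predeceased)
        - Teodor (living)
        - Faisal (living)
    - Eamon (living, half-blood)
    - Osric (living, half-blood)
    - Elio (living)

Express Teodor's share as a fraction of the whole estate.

The entire £672,000 passes to the siblings and their issue.
Counting each half-blood sibling's line as half a unit, there are 3 units in £672,000, so one unit is £224,000. Whole-blood lines (Hector and Elio) take £224,000 each; half-blood lines (Eamon and Osric) take £112,000 each.
Hector's share (£224,000) is divided into 2 shares of £112,000: Teodor and Faisal each take £112,000.

Teodor receives 1/6 of the estate.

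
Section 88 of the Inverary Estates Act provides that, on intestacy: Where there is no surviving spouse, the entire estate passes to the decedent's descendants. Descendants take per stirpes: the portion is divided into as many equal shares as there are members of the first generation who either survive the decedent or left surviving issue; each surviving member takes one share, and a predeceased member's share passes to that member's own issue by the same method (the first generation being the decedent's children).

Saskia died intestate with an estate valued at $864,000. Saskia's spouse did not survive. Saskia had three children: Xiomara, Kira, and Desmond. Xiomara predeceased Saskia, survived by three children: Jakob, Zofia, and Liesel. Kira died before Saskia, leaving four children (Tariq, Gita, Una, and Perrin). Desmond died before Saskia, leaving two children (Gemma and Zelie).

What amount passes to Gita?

Gita receives $72,000.

The entire $864,000 passes to the descendants.
That amount ($864,000) is divided into 3 shares of $288,000: Xiomara's $288,000 share passes to Xiomara's issue; Kira's $288,000 share passes to Kira's issue; Desmond's $288,000 share passes to Desmond's issue.
Xiomara's share ($288,000) is divided into 3 shares of $96,000: Jakob, Zofia, and Liesel each take $96,000.
Kira's share ($288,000) is divided into 4 shares of $72,000: Tariq, Gita, Una, and Perrin each take $72,000.
Desmond's share ($288,000) is divided into 2 shares of $144,000: Gemma and Zelie each take $144,000.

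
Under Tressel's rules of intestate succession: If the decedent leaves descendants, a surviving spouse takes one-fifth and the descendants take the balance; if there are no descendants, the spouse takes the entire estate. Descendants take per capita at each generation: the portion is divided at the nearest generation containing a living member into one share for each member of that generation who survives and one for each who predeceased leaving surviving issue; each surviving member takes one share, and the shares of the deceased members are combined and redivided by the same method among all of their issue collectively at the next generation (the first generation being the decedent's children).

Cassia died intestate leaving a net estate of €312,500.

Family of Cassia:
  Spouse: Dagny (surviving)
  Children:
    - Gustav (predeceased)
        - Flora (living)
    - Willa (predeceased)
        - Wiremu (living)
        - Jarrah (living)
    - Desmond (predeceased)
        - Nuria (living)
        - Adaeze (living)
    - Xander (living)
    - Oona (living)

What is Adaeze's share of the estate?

Dagny takes one-fifth of €312,500 = €62,500. The remaining €250,000 passes to the descendants.
The descendants' portion (€250,000) is divided at the children's generation into 5 shares of €50,000. Xander and Oona each take €50,000. The 3 shares of the deceased (Gustav, Willa, and Desmond) are combined into a pool of €150,000.
That pool (€150,000) is divided at the grandchildren's generation equally among Flora, Wiremu, Jarrah, Nuria, and Adaeze: €30,000 each.

Adaeze receives €30,000.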